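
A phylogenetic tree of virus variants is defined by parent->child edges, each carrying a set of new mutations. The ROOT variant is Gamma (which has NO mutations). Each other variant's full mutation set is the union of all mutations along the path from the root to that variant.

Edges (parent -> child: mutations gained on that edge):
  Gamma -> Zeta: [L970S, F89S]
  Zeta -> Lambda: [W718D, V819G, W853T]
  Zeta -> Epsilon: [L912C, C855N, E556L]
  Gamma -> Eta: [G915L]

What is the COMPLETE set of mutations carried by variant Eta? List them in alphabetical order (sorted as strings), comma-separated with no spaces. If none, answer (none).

At Gamma: gained [] -> total []
At Eta: gained ['G915L'] -> total ['G915L']

Answer: G915L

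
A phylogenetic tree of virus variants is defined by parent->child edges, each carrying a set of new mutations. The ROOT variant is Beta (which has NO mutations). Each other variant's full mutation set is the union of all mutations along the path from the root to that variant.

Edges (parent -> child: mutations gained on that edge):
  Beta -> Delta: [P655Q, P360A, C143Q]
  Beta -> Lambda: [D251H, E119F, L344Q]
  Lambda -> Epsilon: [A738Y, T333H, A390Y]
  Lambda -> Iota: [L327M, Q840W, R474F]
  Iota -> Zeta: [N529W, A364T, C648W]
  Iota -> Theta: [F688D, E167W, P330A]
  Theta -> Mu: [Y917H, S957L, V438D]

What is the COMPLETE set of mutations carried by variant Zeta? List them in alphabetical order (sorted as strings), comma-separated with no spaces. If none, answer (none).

At Beta: gained [] -> total []
At Lambda: gained ['D251H', 'E119F', 'L344Q'] -> total ['D251H', 'E119F', 'L344Q']
At Iota: gained ['L327M', 'Q840W', 'R474F'] -> total ['D251H', 'E119F', 'L327M', 'L344Q', 'Q840W', 'R474F']
At Zeta: gained ['N529W', 'A364T', 'C648W'] -> total ['A364T', 'C648W', 'D251H', 'E119F', 'L327M', 'L344Q', 'N529W', 'Q840W', 'R474F']

Answer: A364T,C648W,D251H,E119F,L327M,L344Q,N529W,Q840W,R474F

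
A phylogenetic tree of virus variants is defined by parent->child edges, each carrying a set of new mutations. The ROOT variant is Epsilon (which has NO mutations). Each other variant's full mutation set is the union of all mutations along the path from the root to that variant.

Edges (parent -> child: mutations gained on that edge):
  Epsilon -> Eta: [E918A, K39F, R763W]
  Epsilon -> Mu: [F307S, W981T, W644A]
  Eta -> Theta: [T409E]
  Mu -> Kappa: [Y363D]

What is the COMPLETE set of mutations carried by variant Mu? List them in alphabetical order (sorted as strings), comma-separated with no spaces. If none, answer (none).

At Epsilon: gained [] -> total []
At Mu: gained ['F307S', 'W981T', 'W644A'] -> total ['F307S', 'W644A', 'W981T']

Answer: F307S,W644A,W981T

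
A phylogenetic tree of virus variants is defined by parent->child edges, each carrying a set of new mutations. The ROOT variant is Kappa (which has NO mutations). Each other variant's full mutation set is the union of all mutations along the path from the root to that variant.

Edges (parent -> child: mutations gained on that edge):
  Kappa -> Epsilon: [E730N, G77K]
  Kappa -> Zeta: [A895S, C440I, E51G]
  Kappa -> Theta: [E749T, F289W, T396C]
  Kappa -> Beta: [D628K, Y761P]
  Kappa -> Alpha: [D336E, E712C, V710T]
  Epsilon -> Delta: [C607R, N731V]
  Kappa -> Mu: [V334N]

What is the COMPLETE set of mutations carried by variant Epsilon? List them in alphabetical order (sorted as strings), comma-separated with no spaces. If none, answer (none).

Answer: E730N,G77K

Derivation:
At Kappa: gained [] -> total []
At Epsilon: gained ['E730N', 'G77K'] -> total ['E730N', 'G77K']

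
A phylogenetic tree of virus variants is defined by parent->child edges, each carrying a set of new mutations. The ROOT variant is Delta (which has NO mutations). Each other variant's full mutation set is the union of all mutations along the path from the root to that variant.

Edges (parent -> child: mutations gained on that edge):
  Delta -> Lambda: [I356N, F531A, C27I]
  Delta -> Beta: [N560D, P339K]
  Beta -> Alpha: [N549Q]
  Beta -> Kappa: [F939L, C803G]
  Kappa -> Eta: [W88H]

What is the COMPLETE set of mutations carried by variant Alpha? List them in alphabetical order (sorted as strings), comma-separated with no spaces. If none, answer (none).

At Delta: gained [] -> total []
At Beta: gained ['N560D', 'P339K'] -> total ['N560D', 'P339K']
At Alpha: gained ['N549Q'] -> total ['N549Q', 'N560D', 'P339K']

Answer: N549Q,N560D,P339K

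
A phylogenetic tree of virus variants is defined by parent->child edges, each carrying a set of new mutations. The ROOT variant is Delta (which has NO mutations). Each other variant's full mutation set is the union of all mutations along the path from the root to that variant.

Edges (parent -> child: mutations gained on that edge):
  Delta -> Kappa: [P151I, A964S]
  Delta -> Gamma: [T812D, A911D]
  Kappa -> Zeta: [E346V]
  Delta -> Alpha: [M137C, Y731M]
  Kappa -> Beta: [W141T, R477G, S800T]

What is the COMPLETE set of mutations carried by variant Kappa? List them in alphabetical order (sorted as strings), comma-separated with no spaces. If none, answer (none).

At Delta: gained [] -> total []
At Kappa: gained ['P151I', 'A964S'] -> total ['A964S', 'P151I']

Answer: A964S,P151I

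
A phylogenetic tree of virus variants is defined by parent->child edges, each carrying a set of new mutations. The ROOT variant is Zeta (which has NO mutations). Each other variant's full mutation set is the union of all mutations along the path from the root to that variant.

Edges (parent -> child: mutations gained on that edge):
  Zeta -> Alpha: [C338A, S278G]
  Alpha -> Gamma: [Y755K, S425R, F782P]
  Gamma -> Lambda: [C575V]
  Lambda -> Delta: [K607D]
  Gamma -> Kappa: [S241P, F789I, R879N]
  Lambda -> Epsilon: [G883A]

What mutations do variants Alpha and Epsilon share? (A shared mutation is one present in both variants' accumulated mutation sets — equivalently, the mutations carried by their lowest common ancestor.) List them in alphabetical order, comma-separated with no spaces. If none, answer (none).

Answer: C338A,S278G

Derivation:
Accumulating mutations along path to Alpha:
  At Zeta: gained [] -> total []
  At Alpha: gained ['C338A', 'S278G'] -> total ['C338A', 'S278G']
Mutations(Alpha) = ['C338A', 'S278G']
Accumulating mutations along path to Epsilon:
  At Zeta: gained [] -> total []
  At Alpha: gained ['C338A', 'S278G'] -> total ['C338A', 'S278G']
  At Gamma: gained ['Y755K', 'S425R', 'F782P'] -> total ['C338A', 'F782P', 'S278G', 'S425R', 'Y755K']
  At Lambda: gained ['C575V'] -> total ['C338A', 'C575V', 'F782P', 'S278G', 'S425R', 'Y755K']
  At Epsilon: gained ['G883A'] -> total ['C338A', 'C575V', 'F782P', 'G883A', 'S278G', 'S425R', 'Y755K']
Mutations(Epsilon) = ['C338A', 'C575V', 'F782P', 'G883A', 'S278G', 'S425R', 'Y755K']
Intersection: ['C338A', 'S278G'] ∩ ['C338A', 'C575V', 'F782P', 'G883A', 'S278G', 'S425R', 'Y755K'] = ['C338A', 'S278G']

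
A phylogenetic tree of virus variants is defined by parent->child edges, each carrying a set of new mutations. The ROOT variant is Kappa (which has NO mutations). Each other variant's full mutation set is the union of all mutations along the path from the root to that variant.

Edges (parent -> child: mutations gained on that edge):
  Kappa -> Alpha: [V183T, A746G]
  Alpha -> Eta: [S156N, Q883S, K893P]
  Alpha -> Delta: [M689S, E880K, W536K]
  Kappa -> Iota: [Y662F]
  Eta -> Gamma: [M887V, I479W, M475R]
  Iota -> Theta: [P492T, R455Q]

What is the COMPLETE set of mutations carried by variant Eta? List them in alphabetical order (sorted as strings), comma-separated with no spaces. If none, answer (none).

At Kappa: gained [] -> total []
At Alpha: gained ['V183T', 'A746G'] -> total ['A746G', 'V183T']
At Eta: gained ['S156N', 'Q883S', 'K893P'] -> total ['A746G', 'K893P', 'Q883S', 'S156N', 'V183T']

Answer: A746G,K893P,Q883S,S156N,V183T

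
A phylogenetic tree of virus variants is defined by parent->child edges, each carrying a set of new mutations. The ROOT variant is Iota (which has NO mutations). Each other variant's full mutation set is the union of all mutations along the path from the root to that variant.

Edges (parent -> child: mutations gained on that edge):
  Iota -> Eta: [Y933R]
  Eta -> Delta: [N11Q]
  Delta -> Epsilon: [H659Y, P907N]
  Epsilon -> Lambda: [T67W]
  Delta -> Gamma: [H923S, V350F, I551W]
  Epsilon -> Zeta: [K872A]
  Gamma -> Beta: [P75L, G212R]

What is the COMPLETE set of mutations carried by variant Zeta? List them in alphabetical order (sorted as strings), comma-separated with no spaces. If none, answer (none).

At Iota: gained [] -> total []
At Eta: gained ['Y933R'] -> total ['Y933R']
At Delta: gained ['N11Q'] -> total ['N11Q', 'Y933R']
At Epsilon: gained ['H659Y', 'P907N'] -> total ['H659Y', 'N11Q', 'P907N', 'Y933R']
At Zeta: gained ['K872A'] -> total ['H659Y', 'K872A', 'N11Q', 'P907N', 'Y933R']

Answer: H659Y,K872A,N11Q,P907N,Y933R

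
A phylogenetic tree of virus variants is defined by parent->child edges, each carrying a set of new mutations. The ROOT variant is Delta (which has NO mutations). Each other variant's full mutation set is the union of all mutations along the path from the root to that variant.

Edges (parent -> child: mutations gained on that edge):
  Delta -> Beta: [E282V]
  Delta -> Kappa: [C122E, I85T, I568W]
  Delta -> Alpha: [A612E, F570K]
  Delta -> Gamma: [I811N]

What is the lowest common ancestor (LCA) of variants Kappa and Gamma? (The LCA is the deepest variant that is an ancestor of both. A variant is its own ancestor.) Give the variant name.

Answer: Delta

Derivation:
Path from root to Kappa: Delta -> Kappa
  ancestors of Kappa: {Delta, Kappa}
Path from root to Gamma: Delta -> Gamma
  ancestors of Gamma: {Delta, Gamma}
Common ancestors: {Delta}
Walk up from Gamma: Gamma (not in ancestors of Kappa), Delta (in ancestors of Kappa)
Deepest common ancestor (LCA) = Delta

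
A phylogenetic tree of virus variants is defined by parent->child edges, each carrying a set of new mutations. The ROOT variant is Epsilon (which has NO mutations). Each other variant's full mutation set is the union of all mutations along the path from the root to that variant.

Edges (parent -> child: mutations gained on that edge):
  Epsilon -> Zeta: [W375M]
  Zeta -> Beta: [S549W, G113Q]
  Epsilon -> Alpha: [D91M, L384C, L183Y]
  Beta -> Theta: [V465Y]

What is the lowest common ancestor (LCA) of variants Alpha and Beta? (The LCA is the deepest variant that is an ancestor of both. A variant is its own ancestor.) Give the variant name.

Path from root to Alpha: Epsilon -> Alpha
  ancestors of Alpha: {Epsilon, Alpha}
Path from root to Beta: Epsilon -> Zeta -> Beta
  ancestors of Beta: {Epsilon, Zeta, Beta}
Common ancestors: {Epsilon}
Walk up from Beta: Beta (not in ancestors of Alpha), Zeta (not in ancestors of Alpha), Epsilon (in ancestors of Alpha)
Deepest common ancestor (LCA) = Epsilon

Answer: Epsilon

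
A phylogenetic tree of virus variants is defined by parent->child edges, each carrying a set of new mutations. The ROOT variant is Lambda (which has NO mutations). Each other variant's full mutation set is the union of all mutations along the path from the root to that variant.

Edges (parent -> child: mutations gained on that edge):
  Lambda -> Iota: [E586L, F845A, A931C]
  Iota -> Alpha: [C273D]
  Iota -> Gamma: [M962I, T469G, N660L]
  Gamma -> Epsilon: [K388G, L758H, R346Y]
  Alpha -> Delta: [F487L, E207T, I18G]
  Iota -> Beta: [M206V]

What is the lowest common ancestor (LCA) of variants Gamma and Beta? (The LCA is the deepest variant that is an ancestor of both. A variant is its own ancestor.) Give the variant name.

Path from root to Gamma: Lambda -> Iota -> Gamma
  ancestors of Gamma: {Lambda, Iota, Gamma}
Path from root to Beta: Lambda -> Iota -> Beta
  ancestors of Beta: {Lambda, Iota, Beta}
Common ancestors: {Lambda, Iota}
Walk up from Beta: Beta (not in ancestors of Gamma), Iota (in ancestors of Gamma), Lambda (in ancestors of Gamma)
Deepest common ancestor (LCA) = Iota

Answer: Iota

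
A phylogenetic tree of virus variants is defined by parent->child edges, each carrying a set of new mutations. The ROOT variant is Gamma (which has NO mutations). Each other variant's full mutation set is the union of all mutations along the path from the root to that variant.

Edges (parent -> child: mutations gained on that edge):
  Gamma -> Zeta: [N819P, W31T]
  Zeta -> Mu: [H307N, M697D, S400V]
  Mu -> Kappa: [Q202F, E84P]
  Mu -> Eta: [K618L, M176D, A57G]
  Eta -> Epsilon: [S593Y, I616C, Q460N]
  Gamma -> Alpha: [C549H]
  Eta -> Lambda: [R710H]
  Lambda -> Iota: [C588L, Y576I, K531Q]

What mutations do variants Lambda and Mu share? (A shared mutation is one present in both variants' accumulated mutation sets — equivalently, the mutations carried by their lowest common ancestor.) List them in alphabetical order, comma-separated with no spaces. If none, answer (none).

Accumulating mutations along path to Lambda:
  At Gamma: gained [] -> total []
  At Zeta: gained ['N819P', 'W31T'] -> total ['N819P', 'W31T']
  At Mu: gained ['H307N', 'M697D', 'S400V'] -> total ['H307N', 'M697D', 'N819P', 'S400V', 'W31T']
  At Eta: gained ['K618L', 'M176D', 'A57G'] -> total ['A57G', 'H307N', 'K618L', 'M176D', 'M697D', 'N819P', 'S400V', 'W31T']
  At Lambda: gained ['R710H'] -> total ['A57G', 'H307N', 'K618L', 'M176D', 'M697D', 'N819P', 'R710H', 'S400V', 'W31T']
Mutations(Lambda) = ['A57G', 'H307N', 'K618L', 'M176D', 'M697D', 'N819P', 'R710H', 'S400V', 'W31T']
Accumulating mutations along path to Mu:
  At Gamma: gained [] -> total []
  At Zeta: gained ['N819P', 'W31T'] -> total ['N819P', 'W31T']
  At Mu: gained ['H307N', 'M697D', 'S400V'] -> total ['H307N', 'M697D', 'N819P', 'S400V', 'W31T']
Mutations(Mu) = ['H307N', 'M697D', 'N819P', 'S400V', 'W31T']
Intersection: ['A57G', 'H307N', 'K618L', 'M176D', 'M697D', 'N819P', 'R710H', 'S400V', 'W31T'] ∩ ['H307N', 'M697D', 'N819P', 'S400V', 'W31T'] = ['H307N', 'M697D', 'N819P', 'S400V', 'W31T']

Answer: H307N,M697D,N819P,S400V,W31T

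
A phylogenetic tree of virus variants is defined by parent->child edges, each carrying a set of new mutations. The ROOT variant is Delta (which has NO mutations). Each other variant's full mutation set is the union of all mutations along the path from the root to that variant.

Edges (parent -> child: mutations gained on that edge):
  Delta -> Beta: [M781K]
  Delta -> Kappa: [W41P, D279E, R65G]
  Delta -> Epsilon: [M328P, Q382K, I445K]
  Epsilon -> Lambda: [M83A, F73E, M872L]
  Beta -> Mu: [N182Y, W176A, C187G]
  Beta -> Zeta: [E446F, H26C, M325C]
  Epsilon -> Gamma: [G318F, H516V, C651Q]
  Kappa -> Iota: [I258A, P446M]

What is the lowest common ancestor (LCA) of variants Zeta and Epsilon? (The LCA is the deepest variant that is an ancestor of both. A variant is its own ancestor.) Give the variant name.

Answer: Delta

Derivation:
Path from root to Zeta: Delta -> Beta -> Zeta
  ancestors of Zeta: {Delta, Beta, Zeta}
Path from root to Epsilon: Delta -> Epsilon
  ancestors of Epsilon: {Delta, Epsilon}
Common ancestors: {Delta}
Walk up from Epsilon: Epsilon (not in ancestors of Zeta), Delta (in ancestors of Zeta)
Deepest common ancestor (LCA) = Delta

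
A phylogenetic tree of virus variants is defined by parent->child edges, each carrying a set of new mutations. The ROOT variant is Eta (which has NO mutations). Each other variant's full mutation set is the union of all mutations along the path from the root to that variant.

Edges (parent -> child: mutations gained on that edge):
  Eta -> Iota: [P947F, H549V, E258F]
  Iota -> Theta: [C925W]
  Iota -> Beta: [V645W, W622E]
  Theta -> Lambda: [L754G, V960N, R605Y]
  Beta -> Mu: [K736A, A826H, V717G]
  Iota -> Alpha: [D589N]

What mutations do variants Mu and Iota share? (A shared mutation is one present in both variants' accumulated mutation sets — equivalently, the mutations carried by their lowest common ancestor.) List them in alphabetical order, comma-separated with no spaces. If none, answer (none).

Answer: E258F,H549V,P947F

Derivation:
Accumulating mutations along path to Mu:
  At Eta: gained [] -> total []
  At Iota: gained ['P947F', 'H549V', 'E258F'] -> total ['E258F', 'H549V', 'P947F']
  At Beta: gained ['V645W', 'W622E'] -> total ['E258F', 'H549V', 'P947F', 'V645W', 'W622E']
  At Mu: gained ['K736A', 'A826H', 'V717G'] -> total ['A826H', 'E258F', 'H549V', 'K736A', 'P947F', 'V645W', 'V717G', 'W622E']
Mutations(Mu) = ['A826H', 'E258F', 'H549V', 'K736A', 'P947F', 'V645W', 'V717G', 'W622E']
Accumulating mutations along path to Iota:
  At Eta: gained [] -> total []
  At Iota: gained ['P947F', 'H549V', 'E258F'] -> total ['E258F', 'H549V', 'P947F']
Mutations(Iota) = ['E258F', 'H549V', 'P947F']
Intersection: ['A826H', 'E258F', 'H549V', 'K736A', 'P947F', 'V645W', 'V717G', 'W622E'] ∩ ['E258F', 'H549V', 'P947F'] = ['E258F', 'H549V', 'P947F']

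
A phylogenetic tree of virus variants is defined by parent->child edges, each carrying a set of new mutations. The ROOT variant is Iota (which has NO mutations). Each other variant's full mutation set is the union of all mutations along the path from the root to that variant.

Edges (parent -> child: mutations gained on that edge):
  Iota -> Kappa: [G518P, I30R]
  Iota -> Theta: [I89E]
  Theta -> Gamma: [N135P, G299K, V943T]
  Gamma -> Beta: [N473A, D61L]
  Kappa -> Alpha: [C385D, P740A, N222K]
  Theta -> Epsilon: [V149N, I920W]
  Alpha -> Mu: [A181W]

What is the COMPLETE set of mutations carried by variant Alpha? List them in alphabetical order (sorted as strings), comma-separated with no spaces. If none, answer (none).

At Iota: gained [] -> total []
At Kappa: gained ['G518P', 'I30R'] -> total ['G518P', 'I30R']
At Alpha: gained ['C385D', 'P740A', 'N222K'] -> total ['C385D', 'G518P', 'I30R', 'N222K', 'P740A']

Answer: C385D,G518P,I30R,N222K,P740A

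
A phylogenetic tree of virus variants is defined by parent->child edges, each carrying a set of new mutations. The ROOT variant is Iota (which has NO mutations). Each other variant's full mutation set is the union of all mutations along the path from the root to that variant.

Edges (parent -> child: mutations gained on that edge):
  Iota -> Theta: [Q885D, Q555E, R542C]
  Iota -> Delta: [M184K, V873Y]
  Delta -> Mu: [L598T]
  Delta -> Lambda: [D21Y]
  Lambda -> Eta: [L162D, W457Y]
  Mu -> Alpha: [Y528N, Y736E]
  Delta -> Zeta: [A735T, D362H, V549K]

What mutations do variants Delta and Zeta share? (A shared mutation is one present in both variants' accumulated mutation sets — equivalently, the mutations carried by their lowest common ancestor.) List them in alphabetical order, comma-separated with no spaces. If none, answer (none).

Answer: M184K,V873Y

Derivation:
Accumulating mutations along path to Delta:
  At Iota: gained [] -> total []
  At Delta: gained ['M184K', 'V873Y'] -> total ['M184K', 'V873Y']
Mutations(Delta) = ['M184K', 'V873Y']
Accumulating mutations along path to Zeta:
  At Iota: gained [] -> total []
  At Delta: gained ['M184K', 'V873Y'] -> total ['M184K', 'V873Y']
  At Zeta: gained ['A735T', 'D362H', 'V549K'] -> total ['A735T', 'D362H', 'M184K', 'V549K', 'V873Y']
Mutations(Zeta) = ['A735T', 'D362H', 'M184K', 'V549K', 'V873Y']
Intersection: ['M184K', 'V873Y'] ∩ ['A735T', 'D362H', 'M184K', 'V549K', 'V873Y'] = ['M184K', 'V873Y']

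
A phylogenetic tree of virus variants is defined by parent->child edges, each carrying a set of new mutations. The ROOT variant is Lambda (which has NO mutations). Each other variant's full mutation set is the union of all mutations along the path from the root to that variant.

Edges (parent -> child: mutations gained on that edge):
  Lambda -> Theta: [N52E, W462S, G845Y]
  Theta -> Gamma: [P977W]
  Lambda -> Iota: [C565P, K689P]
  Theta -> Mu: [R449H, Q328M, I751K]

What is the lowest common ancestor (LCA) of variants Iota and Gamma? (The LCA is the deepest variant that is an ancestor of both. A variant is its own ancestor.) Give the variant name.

Answer: Lambda

Derivation:
Path from root to Iota: Lambda -> Iota
  ancestors of Iota: {Lambda, Iota}
Path from root to Gamma: Lambda -> Theta -> Gamma
  ancestors of Gamma: {Lambda, Theta, Gamma}
Common ancestors: {Lambda}
Walk up from Gamma: Gamma (not in ancestors of Iota), Theta (not in ancestors of Iota), Lambda (in ancestors of Iota)
Deepest common ancestor (LCA) = Lambda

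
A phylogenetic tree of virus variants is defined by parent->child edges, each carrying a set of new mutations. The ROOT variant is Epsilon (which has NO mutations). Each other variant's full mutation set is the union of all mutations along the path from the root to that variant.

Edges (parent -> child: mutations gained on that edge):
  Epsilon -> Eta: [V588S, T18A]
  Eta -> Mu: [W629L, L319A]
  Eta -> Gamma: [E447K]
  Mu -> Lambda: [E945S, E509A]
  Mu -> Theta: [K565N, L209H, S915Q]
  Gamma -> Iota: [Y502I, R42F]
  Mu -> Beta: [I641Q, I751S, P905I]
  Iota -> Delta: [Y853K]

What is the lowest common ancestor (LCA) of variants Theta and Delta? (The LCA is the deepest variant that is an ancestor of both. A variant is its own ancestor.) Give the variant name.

Path from root to Theta: Epsilon -> Eta -> Mu -> Theta
  ancestors of Theta: {Epsilon, Eta, Mu, Theta}
Path from root to Delta: Epsilon -> Eta -> Gamma -> Iota -> Delta
  ancestors of Delta: {Epsilon, Eta, Gamma, Iota, Delta}
Common ancestors: {Epsilon, Eta}
Walk up from Delta: Delta (not in ancestors of Theta), Iota (not in ancestors of Theta), Gamma (not in ancestors of Theta), Eta (in ancestors of Theta), Epsilon (in ancestors of Theta)
Deepest common ancestor (LCA) = Eta

Answer: Eta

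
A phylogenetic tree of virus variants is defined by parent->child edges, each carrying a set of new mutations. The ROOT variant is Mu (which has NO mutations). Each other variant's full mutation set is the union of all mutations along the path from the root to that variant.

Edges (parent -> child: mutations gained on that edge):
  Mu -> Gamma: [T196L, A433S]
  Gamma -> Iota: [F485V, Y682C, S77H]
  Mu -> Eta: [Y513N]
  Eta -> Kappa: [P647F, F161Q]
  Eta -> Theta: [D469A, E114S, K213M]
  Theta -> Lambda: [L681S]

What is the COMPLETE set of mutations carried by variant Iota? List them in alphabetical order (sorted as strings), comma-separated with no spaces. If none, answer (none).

Answer: A433S,F485V,S77H,T196L,Y682C

Derivation:
At Mu: gained [] -> total []
At Gamma: gained ['T196L', 'A433S'] -> total ['A433S', 'T196L']
At Iota: gained ['F485V', 'Y682C', 'S77H'] -> total ['A433S', 'F485V', 'S77H', 'T196L', 'Y682C']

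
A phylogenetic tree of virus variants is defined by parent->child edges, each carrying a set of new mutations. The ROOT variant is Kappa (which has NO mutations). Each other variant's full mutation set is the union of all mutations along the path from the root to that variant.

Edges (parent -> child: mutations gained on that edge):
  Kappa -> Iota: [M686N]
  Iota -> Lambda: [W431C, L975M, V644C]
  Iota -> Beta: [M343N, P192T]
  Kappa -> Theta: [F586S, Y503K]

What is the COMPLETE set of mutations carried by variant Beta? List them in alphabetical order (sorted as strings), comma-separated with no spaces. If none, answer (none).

Answer: M343N,M686N,P192T

Derivation:
At Kappa: gained [] -> total []
At Iota: gained ['M686N'] -> total ['M686N']
At Beta: gained ['M343N', 'P192T'] -> total ['M343N', 'M686N', 'P192T']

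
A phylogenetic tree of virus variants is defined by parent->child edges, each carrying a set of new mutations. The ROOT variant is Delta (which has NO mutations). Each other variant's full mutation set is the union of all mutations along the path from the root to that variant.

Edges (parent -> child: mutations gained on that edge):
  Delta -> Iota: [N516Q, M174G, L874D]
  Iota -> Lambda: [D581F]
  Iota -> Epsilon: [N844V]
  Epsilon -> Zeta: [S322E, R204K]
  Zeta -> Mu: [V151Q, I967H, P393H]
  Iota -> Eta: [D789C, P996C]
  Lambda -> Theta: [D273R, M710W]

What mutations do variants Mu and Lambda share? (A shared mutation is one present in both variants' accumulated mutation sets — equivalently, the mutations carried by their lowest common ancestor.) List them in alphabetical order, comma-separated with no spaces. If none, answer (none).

Answer: L874D,M174G,N516Q

Derivation:
Accumulating mutations along path to Mu:
  At Delta: gained [] -> total []
  At Iota: gained ['N516Q', 'M174G', 'L874D'] -> total ['L874D', 'M174G', 'N516Q']
  At Epsilon: gained ['N844V'] -> total ['L874D', 'M174G', 'N516Q', 'N844V']
  At Zeta: gained ['S322E', 'R204K'] -> total ['L874D', 'M174G', 'N516Q', 'N844V', 'R204K', 'S322E']
  At Mu: gained ['V151Q', 'I967H', 'P393H'] -> total ['I967H', 'L874D', 'M174G', 'N516Q', 'N844V', 'P393H', 'R204K', 'S322E', 'V151Q']
Mutations(Mu) = ['I967H', 'L874D', 'M174G', 'N516Q', 'N844V', 'P393H', 'R204K', 'S322E', 'V151Q']
Accumulating mutations along path to Lambda:
  At Delta: gained [] -> total []
  At Iota: gained ['N516Q', 'M174G', 'L874D'] -> total ['L874D', 'M174G', 'N516Q']
  At Lambda: gained ['D581F'] -> total ['D581F', 'L874D', 'M174G', 'N516Q']
Mutations(Lambda) = ['D581F', 'L874D', 'M174G', 'N516Q']
Intersection: ['I967H', 'L874D', 'M174G', 'N516Q', 'N844V', 'P393H', 'R204K', 'S322E', 'V151Q'] ∩ ['D581F', 'L874D', 'M174G', 'N516Q'] = ['L874D', 'M174G', 'N516Q']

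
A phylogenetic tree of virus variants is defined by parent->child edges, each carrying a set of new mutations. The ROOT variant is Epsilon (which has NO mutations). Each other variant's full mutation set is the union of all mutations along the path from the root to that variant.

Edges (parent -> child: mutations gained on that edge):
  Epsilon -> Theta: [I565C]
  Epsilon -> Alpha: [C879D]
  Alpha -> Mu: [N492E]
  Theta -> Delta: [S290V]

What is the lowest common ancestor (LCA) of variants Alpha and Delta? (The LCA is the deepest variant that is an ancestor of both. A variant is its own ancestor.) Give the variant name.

Path from root to Alpha: Epsilon -> Alpha
  ancestors of Alpha: {Epsilon, Alpha}
Path from root to Delta: Epsilon -> Theta -> Delta
  ancestors of Delta: {Epsilon, Theta, Delta}
Common ancestors: {Epsilon}
Walk up from Delta: Delta (not in ancestors of Alpha), Theta (not in ancestors of Alpha), Epsilon (in ancestors of Alpha)
Deepest common ancestor (LCA) = Epsilon

Answer: Epsilon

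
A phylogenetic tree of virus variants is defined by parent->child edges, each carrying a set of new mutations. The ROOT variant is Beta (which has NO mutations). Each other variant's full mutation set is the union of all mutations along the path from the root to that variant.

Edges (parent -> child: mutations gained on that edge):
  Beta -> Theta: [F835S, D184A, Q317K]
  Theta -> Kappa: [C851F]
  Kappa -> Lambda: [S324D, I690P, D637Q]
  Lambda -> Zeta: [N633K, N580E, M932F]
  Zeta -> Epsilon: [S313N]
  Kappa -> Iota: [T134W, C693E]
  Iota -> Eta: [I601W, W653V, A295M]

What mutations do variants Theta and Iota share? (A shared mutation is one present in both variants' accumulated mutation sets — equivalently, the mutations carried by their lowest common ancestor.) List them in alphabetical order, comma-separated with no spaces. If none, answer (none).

Accumulating mutations along path to Theta:
  At Beta: gained [] -> total []
  At Theta: gained ['F835S', 'D184A', 'Q317K'] -> total ['D184A', 'F835S', 'Q317K']
Mutations(Theta) = ['D184A', 'F835S', 'Q317K']
Accumulating mutations along path to Iota:
  At Beta: gained [] -> total []
  At Theta: gained ['F835S', 'D184A', 'Q317K'] -> total ['D184A', 'F835S', 'Q317K']
  At Kappa: gained ['C851F'] -> total ['C851F', 'D184A', 'F835S', 'Q317K']
  At Iota: gained ['T134W', 'C693E'] -> total ['C693E', 'C851F', 'D184A', 'F835S', 'Q317K', 'T134W']
Mutations(Iota) = ['C693E', 'C851F', 'D184A', 'F835S', 'Q317K', 'T134W']
Intersection: ['D184A', 'F835S', 'Q317K'] ∩ ['C693E', 'C851F', 'D184A', 'F835S', 'Q317K', 'T134W'] = ['D184A', 'F835S', 'Q317K']

Answer: D184A,F835S,Q317K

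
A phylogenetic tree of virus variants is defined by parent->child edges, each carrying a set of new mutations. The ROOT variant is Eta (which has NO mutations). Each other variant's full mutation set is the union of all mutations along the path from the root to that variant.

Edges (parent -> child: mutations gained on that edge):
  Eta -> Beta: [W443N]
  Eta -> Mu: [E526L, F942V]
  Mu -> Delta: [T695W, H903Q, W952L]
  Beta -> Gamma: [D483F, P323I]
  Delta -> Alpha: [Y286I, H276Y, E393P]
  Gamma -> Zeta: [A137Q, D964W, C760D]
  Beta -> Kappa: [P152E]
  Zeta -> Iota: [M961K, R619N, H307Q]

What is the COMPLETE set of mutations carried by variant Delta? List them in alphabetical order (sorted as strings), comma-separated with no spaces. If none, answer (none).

Answer: E526L,F942V,H903Q,T695W,W952L

Derivation:
At Eta: gained [] -> total []
At Mu: gained ['E526L', 'F942V'] -> total ['E526L', 'F942V']
At Delta: gained ['T695W', 'H903Q', 'W952L'] -> total ['E526L', 'F942V', 'H903Q', 'T695W', 'W952L']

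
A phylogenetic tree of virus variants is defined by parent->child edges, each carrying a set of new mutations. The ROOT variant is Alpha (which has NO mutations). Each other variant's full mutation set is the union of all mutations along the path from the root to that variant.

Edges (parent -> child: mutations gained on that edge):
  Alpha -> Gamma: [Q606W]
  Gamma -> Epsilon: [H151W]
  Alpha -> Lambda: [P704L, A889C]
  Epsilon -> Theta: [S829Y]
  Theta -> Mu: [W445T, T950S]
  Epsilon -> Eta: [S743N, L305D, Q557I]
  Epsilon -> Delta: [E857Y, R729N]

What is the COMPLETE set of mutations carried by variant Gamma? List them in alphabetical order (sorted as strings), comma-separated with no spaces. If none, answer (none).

Answer: Q606W

Derivation:
At Alpha: gained [] -> total []
At Gamma: gained ['Q606W'] -> total ['Q606W']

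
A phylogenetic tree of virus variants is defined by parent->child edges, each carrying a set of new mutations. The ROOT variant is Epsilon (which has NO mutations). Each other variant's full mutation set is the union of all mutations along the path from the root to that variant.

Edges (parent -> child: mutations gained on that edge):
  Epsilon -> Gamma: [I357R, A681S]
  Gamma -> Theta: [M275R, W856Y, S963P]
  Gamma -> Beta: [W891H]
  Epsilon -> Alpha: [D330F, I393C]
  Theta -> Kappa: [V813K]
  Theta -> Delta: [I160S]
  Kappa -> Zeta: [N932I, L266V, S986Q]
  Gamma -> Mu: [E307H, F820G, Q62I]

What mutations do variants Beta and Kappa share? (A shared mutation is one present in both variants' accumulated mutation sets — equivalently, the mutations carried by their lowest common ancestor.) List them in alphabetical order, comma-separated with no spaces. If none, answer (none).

Accumulating mutations along path to Beta:
  At Epsilon: gained [] -> total []
  At Gamma: gained ['I357R', 'A681S'] -> total ['A681S', 'I357R']
  At Beta: gained ['W891H'] -> total ['A681S', 'I357R', 'W891H']
Mutations(Beta) = ['A681S', 'I357R', 'W891H']
Accumulating mutations along path to Kappa:
  At Epsilon: gained [] -> total []
  At Gamma: gained ['I357R', 'A681S'] -> total ['A681S', 'I357R']
  At Theta: gained ['M275R', 'W856Y', 'S963P'] -> total ['A681S', 'I357R', 'M275R', 'S963P', 'W856Y']
  At Kappa: gained ['V813K'] -> total ['A681S', 'I357R', 'M275R', 'S963P', 'V813K', 'W856Y']
Mutations(Kappa) = ['A681S', 'I357R', 'M275R', 'S963P', 'V813K', 'W856Y']
Intersection: ['A681S', 'I357R', 'W891H'] ∩ ['A681S', 'I357R', 'M275R', 'S963P', 'V813K', 'W856Y'] = ['A681S', 'I357R']

Answer: A681S,I357R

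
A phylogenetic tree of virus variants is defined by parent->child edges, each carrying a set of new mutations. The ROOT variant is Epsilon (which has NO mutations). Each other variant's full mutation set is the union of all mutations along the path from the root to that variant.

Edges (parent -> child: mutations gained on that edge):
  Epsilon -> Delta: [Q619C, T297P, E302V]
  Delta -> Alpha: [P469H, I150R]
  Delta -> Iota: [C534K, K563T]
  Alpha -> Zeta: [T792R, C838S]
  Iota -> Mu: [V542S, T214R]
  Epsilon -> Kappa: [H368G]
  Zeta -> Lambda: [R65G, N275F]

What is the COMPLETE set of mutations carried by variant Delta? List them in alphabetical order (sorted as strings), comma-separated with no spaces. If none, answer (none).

Answer: E302V,Q619C,T297P

Derivation:
At Epsilon: gained [] -> total []
At Delta: gained ['Q619C', 'T297P', 'E302V'] -> total ['E302V', 'Q619C', 'T297P']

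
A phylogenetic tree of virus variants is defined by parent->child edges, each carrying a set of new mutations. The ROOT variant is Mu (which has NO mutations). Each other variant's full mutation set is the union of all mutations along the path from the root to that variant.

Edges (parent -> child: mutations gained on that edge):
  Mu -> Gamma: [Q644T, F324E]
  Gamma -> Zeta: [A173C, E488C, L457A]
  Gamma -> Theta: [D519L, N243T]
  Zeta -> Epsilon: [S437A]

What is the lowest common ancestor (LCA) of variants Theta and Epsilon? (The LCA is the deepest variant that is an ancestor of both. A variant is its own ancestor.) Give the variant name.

Path from root to Theta: Mu -> Gamma -> Theta
  ancestors of Theta: {Mu, Gamma, Theta}
Path from root to Epsilon: Mu -> Gamma -> Zeta -> Epsilon
  ancestors of Epsilon: {Mu, Gamma, Zeta, Epsilon}
Common ancestors: {Mu, Gamma}
Walk up from Epsilon: Epsilon (not in ancestors of Theta), Zeta (not in ancestors of Theta), Gamma (in ancestors of Theta), Mu (in ancestors of Theta)
Deepest common ancestor (LCA) = Gamma

Answer: Gamma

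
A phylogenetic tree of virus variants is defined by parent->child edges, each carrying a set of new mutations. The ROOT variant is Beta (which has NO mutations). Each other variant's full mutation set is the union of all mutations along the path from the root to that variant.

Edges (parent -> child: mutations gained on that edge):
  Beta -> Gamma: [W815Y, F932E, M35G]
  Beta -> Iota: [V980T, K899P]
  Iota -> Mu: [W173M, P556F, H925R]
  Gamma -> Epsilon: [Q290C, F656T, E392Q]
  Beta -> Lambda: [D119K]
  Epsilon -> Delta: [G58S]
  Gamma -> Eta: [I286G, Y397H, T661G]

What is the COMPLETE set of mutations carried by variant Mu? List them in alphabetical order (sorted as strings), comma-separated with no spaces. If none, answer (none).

Answer: H925R,K899P,P556F,V980T,W173M

Derivation:
At Beta: gained [] -> total []
At Iota: gained ['V980T', 'K899P'] -> total ['K899P', 'V980T']
At Mu: gained ['W173M', 'P556F', 'H925R'] -> total ['H925R', 'K899P', 'P556F', 'V980T', 'W173M']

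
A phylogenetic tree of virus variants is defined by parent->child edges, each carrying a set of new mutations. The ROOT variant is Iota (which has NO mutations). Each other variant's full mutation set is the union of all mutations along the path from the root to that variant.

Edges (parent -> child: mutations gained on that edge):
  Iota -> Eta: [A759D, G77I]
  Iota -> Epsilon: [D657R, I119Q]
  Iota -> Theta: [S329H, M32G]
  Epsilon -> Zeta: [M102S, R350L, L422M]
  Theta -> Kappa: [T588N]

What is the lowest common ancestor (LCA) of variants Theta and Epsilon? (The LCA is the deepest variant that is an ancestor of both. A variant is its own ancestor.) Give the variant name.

Answer: Iota

Derivation:
Path from root to Theta: Iota -> Theta
  ancestors of Theta: {Iota, Theta}
Path from root to Epsilon: Iota -> Epsilon
  ancestors of Epsilon: {Iota, Epsilon}
Common ancestors: {Iota}
Walk up from Epsilon: Epsilon (not in ancestors of Theta), Iota (in ancestors of Theta)
Deepest common ancestor (LCA) = Iota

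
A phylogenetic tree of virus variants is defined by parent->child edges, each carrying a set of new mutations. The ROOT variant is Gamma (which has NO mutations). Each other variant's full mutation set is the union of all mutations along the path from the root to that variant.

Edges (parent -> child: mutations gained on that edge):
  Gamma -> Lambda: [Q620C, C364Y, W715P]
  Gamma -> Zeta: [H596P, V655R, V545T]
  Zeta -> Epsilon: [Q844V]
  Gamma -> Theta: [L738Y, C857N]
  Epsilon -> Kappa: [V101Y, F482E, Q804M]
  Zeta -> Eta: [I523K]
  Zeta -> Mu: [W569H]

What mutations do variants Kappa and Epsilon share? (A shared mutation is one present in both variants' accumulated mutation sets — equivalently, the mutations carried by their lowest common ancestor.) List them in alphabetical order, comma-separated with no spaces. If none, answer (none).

Accumulating mutations along path to Kappa:
  At Gamma: gained [] -> total []
  At Zeta: gained ['H596P', 'V655R', 'V545T'] -> total ['H596P', 'V545T', 'V655R']
  At Epsilon: gained ['Q844V'] -> total ['H596P', 'Q844V', 'V545T', 'V655R']
  At Kappa: gained ['V101Y', 'F482E', 'Q804M'] -> total ['F482E', 'H596P', 'Q804M', 'Q844V', 'V101Y', 'V545T', 'V655R']
Mutations(Kappa) = ['F482E', 'H596P', 'Q804M', 'Q844V', 'V101Y', 'V545T', 'V655R']
Accumulating mutations along path to Epsilon:
  At Gamma: gained [] -> total []
  At Zeta: gained ['H596P', 'V655R', 'V545T'] -> total ['H596P', 'V545T', 'V655R']
  At Epsilon: gained ['Q844V'] -> total ['H596P', 'Q844V', 'V545T', 'V655R']
Mutations(Epsilon) = ['H596P', 'Q844V', 'V545T', 'V655R']
Intersection: ['F482E', 'H596P', 'Q804M', 'Q844V', 'V101Y', 'V545T', 'V655R'] ∩ ['H596P', 'Q844V', 'V545T', 'V655R'] = ['H596P', 'Q844V', 'V545T', 'V655R']

Answer: H596P,Q844V,V545T,V655R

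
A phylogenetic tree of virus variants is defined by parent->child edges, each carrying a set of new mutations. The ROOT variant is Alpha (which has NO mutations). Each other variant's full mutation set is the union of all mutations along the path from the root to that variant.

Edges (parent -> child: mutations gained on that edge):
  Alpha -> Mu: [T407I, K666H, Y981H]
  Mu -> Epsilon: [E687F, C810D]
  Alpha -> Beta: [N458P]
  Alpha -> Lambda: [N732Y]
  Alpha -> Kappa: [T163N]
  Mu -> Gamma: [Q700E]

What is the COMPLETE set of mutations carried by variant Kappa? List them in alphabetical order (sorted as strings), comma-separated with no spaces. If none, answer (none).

Answer: T163N

Derivation:
At Alpha: gained [] -> total []
At Kappa: gained ['T163N'] -> total ['T163N']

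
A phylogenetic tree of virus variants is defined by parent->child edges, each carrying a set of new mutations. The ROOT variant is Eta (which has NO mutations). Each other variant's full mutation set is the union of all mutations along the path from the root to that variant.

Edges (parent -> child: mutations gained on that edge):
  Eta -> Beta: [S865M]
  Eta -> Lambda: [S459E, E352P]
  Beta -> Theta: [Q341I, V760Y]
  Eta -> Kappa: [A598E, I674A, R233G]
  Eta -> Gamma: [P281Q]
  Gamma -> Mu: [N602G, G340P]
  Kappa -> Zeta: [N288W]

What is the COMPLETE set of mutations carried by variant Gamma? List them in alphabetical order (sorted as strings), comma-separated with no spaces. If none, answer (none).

Answer: P281Q

Derivation:
At Eta: gained [] -> total []
At Gamma: gained ['P281Q'] -> total ['P281Q']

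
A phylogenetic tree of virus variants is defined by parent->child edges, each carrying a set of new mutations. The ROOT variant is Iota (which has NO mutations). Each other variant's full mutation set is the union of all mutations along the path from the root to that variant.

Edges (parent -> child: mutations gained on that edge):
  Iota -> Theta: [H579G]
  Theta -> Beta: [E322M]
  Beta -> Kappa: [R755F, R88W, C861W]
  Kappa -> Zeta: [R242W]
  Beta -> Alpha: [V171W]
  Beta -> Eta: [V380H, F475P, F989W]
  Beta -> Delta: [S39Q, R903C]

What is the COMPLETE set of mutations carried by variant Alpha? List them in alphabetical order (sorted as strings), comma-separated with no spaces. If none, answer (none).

At Iota: gained [] -> total []
At Theta: gained ['H579G'] -> total ['H579G']
At Beta: gained ['E322M'] -> total ['E322M', 'H579G']
At Alpha: gained ['V171W'] -> total ['E322M', 'H579G', 'V171W']

Answer: E322M,H579G,V171W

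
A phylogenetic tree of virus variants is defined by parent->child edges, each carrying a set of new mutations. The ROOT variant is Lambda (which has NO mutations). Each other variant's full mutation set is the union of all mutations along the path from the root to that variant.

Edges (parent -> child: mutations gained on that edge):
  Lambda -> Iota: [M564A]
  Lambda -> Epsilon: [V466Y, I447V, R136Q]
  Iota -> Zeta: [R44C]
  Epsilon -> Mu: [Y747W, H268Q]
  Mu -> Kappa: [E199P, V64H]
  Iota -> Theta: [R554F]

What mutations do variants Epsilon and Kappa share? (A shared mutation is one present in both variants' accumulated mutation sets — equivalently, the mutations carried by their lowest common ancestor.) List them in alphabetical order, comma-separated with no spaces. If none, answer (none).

Accumulating mutations along path to Epsilon:
  At Lambda: gained [] -> total []
  At Epsilon: gained ['V466Y', 'I447V', 'R136Q'] -> total ['I447V', 'R136Q', 'V466Y']
Mutations(Epsilon) = ['I447V', 'R136Q', 'V466Y']
Accumulating mutations along path to Kappa:
  At Lambda: gained [] -> total []
  At Epsilon: gained ['V466Y', 'I447V', 'R136Q'] -> total ['I447V', 'R136Q', 'V466Y']
  At Mu: gained ['Y747W', 'H268Q'] -> total ['H268Q', 'I447V', 'R136Q', 'V466Y', 'Y747W']
  At Kappa: gained ['E199P', 'V64H'] -> total ['E199P', 'H268Q', 'I447V', 'R136Q', 'V466Y', 'V64H', 'Y747W']
Mutations(Kappa) = ['E199P', 'H268Q', 'I447V', 'R136Q', 'V466Y', 'V64H', 'Y747W']
Intersection: ['I447V', 'R136Q', 'V466Y'] ∩ ['E199P', 'H268Q', 'I447V', 'R136Q', 'V466Y', 'V64H', 'Y747W'] = ['I447V', 'R136Q', 'V466Y']

Answer: I447V,R136Q,V466Y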